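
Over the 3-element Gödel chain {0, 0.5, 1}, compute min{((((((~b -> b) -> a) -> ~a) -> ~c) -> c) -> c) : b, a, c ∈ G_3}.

The minimum is attained at b = 0, a = 0, c = 0.5:
  ~b: Gödel ¬ of 0 = 1 (operand is 0)
  (~b -> b): 1 > 0, so result = 0
  ((~b -> b) -> a): 0 ≤ 0, so result = 1
  ~a: Gödel ¬ of 0 = 1 (operand is 0)
  (((~b -> b) -> a) -> ~a): 1 ≤ 1, so result = 1
  ~c: Gödel ¬ of 0.5 = 0 (operand ≠ 0)
  ((((~b -> b) -> a) -> ~a) -> ~c): 1 > 0, so result = 0
  (((((~b -> b) -> a) -> ~a) -> ~c) -> c): 0 ≤ 0.5, so result = 1
  ((((((~b -> b) -> a) -> ~a) -> ~c) -> c) -> c): 1 > 0.5, so result = 0.5
Checking all 27 assignments confirms none give a value below 0.50.

0.50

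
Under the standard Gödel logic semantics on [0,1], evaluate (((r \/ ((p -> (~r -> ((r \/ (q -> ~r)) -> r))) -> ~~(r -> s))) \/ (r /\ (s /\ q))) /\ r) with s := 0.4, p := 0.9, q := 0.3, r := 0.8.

~r: Gödel ¬ of 0.8 = 0 (operand ≠ 0)
~r: Gödel ¬ of 0.8 = 0 (operand ≠ 0)
(q -> ~r): 0.3 > 0, so result = 0
(r \/ (q -> ~r)) = max(0.8, 0) = 0.8
((r \/ (q -> ~r)) -> r): 0.8 ≤ 0.8, so result = 1
(~r -> ((r \/ (q -> ~r)) -> r)): 0 ≤ 1, so result = 1
(p -> (~r -> ((r \/ (q -> ~r)) -> r))): 0.9 ≤ 1, so result = 1
(r -> s): 0.8 > 0.4, so result = 0.4
~(r -> s): Gödel ¬ of 0.4 = 0 (operand ≠ 0)
~~(r -> s): Gödel ¬ of 0 = 1 (operand is 0)
((p -> (~r -> ((r \/ (q -> ~r)) -> r))) -> ~~(r -> s)): 1 ≤ 1, so result = 1
(r \/ ((p -> (~r -> ((r \/ (q -> ~r)) -> r))) -> ~~(r -> s))) = max(0.8, 1) = 1
(s /\ q) = min(0.4, 0.3) = 0.3
(r /\ (s /\ q)) = min(0.8, 0.3) = 0.3
((r \/ ((p -> (~r -> ((r \/ (q -> ~r)) -> r))) -> ~~(r -> s))) \/ (r /\ (s /\ q))) = max(1, 0.3) = 1
(((r \/ ((p -> (~r -> ((r \/ (q -> ~r)) -> r))) -> ~~(r -> s))) \/ (r /\ (s /\ q))) /\ r) = min(1, 0.8) = 0.8

0.80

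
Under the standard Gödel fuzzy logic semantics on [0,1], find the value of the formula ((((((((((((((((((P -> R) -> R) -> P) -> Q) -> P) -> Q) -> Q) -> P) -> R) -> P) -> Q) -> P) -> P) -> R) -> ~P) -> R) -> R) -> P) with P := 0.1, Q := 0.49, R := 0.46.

0.10

(P -> R): 0.1 ≤ 0.46, so result = 1
((P -> R) -> R): 1 > 0.46, so result = 0.46
(((P -> R) -> R) -> P): 0.46 > 0.1, so result = 0.1
((((P -> R) -> R) -> P) -> Q): 0.1 ≤ 0.49, so result = 1
(((((P -> R) -> R) -> P) -> Q) -> P): 1 > 0.1, so result = 0.1
((((((P -> R) -> R) -> P) -> Q) -> P) -> Q): 0.1 ≤ 0.49, so result = 1
(((((((P -> R) -> R) -> P) -> Q) -> P) -> Q) -> Q): 1 > 0.49, so result = 0.49
((((((((P -> R) -> R) -> P) -> Q) -> P) -> Q) -> Q) -> P): 0.49 > 0.1, so result = 0.1
(((((((((P -> R) -> R) -> P) -> Q) -> P) -> Q) -> Q) -> P) -> R): 0.1 ≤ 0.46, so result = 1
((((((((((P -> R) -> R) -> P) -> Q) -> P) -> Q) -> Q) -> P) -> R) -> P): 1 > 0.1, so result = 0.1
(((((((((((P -> R) -> R) -> P) -> Q) -> P) -> Q) -> Q) -> P) -> R) -> P) -> Q): 0.1 ≤ 0.49, so result = 1
((((((((((((P -> R) -> R) -> P) -> Q) -> P) -> Q) -> Q) -> P) -> R) -> P) -> Q) -> P): 1 > 0.1, so result = 0.1
(((((((((((((P -> R) -> R) -> P) -> Q) -> P) -> Q) -> Q) -> P) -> R) -> P) -> Q) -> P) -> P): 0.1 ≤ 0.1, so result = 1
((((((((((((((P -> R) -> R) -> P) -> Q) -> P) -> Q) -> Q) -> P) -> R) -> P) -> Q) -> P) -> P) -> R): 1 > 0.46, so result = 0.46
~P: Gödel ¬ of 0.1 = 0 (operand ≠ 0)
(((((((((((((((P -> R) -> R) -> P) -> Q) -> P) -> Q) -> Q) -> P) -> R) -> P) -> Q) -> P) -> P) -> R) -> ~P): 0.46 > 0, so result = 0
((((((((((((((((P -> R) -> R) -> P) -> Q) -> P) -> Q) -> Q) -> P) -> R) -> P) -> Q) -> P) -> P) -> R) -> ~P) -> R): 0 ≤ 0.46, so result = 1
(((((((((((((((((P -> R) -> R) -> P) -> Q) -> P) -> Q) -> Q) -> P) -> R) -> P) -> Q) -> P) -> P) -> R) -> ~P) -> R) -> R): 1 > 0.46, so result = 0.46
((((((((((((((((((P -> R) -> R) -> P) -> Q) -> P) -> Q) -> Q) -> P) -> R) -> P) -> Q) -> P) -> P) -> R) -> ~P) -> R) -> R) -> P): 0.46 > 0.1, so result = 0.1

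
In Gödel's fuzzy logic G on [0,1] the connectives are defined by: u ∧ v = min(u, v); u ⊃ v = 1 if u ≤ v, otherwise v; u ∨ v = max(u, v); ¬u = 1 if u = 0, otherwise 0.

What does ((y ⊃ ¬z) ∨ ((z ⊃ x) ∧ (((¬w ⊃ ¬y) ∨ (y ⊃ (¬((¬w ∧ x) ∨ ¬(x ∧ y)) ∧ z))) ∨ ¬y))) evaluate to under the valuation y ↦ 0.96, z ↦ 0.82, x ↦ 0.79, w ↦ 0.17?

0.79

¬z: Gödel ¬ of 0.82 = 0 (operand ≠ 0)
(y ⊃ ¬z): 0.96 > 0, so result = 0
(z ⊃ x): 0.82 > 0.79, so result = 0.79
¬w: Gödel ¬ of 0.17 = 0 (operand ≠ 0)
¬y: Gödel ¬ of 0.96 = 0 (operand ≠ 0)
(¬w ⊃ ¬y): 0 ≤ 0, so result = 1
¬w: Gödel ¬ of 0.17 = 0 (operand ≠ 0)
(¬w ∧ x) = min(0, 0.79) = 0
(x ∧ y) = min(0.79, 0.96) = 0.79
¬(x ∧ y): Gödel ¬ of 0.79 = 0 (operand ≠ 0)
((¬w ∧ x) ∨ ¬(x ∧ y)) = max(0, 0) = 0
¬((¬w ∧ x) ∨ ¬(x ∧ y)): Gödel ¬ of 0 = 1 (operand is 0)
(¬((¬w ∧ x) ∨ ¬(x ∧ y)) ∧ z) = min(1, 0.82) = 0.82
(y ⊃ (¬((¬w ∧ x) ∨ ¬(x ∧ y)) ∧ z)): 0.96 > 0.82, so result = 0.82
((¬w ⊃ ¬y) ∨ (y ⊃ (¬((¬w ∧ x) ∨ ¬(x ∧ y)) ∧ z))) = max(1, 0.82) = 1
¬y: Gödel ¬ of 0.96 = 0 (operand ≠ 0)
(((¬w ⊃ ¬y) ∨ (y ⊃ (¬((¬w ∧ x) ∨ ¬(x ∧ y)) ∧ z))) ∨ ¬y) = max(1, 0) = 1
((z ⊃ x) ∧ (((¬w ⊃ ¬y) ∨ (y ⊃ (¬((¬w ∧ x) ∨ ¬(x ∧ y)) ∧ z))) ∨ ¬y)) = min(0.79, 1) = 0.79
((y ⊃ ¬z) ∨ ((z ⊃ x) ∧ (((¬w ⊃ ¬y) ∨ (y ⊃ (¬((¬w ∧ x) ∨ ¬(x ∧ y)) ∧ z))) ∨ ¬y))) = max(0, 0.79) = 0.79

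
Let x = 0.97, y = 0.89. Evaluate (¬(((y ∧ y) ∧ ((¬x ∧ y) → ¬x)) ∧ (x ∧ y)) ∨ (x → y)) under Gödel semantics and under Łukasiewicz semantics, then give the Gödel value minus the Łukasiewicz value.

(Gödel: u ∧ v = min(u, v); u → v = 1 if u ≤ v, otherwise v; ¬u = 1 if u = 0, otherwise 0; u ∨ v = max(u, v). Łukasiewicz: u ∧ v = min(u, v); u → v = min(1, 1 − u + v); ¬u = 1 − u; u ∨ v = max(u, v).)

-0.03

Gödel evaluation:
  (y ∧ y) = min(0.89, 0.89) = 0.89
  ¬x: Gödel ¬ of 0.97 = 0 (operand ≠ 0)
  (¬x ∧ y) = min(0, 0.89) = 0
  ¬x: Gödel ¬ of 0.97 = 0 (operand ≠ 0)
  ((¬x ∧ y) → ¬x): 0 ≤ 0, so result = 1
  ((y ∧ y) ∧ ((¬x ∧ y) → ¬x)) = min(0.89, 1) = 0.89
  (x ∧ y) = min(0.97, 0.89) = 0.89
  (((y ∧ y) ∧ ((¬x ∧ y) → ¬x)) ∧ (x ∧ y)) = min(0.89, 0.89) = 0.89
  ¬(((y ∧ y) ∧ ((¬x ∧ y) → ¬x)) ∧ (x ∧ y)): Gödel ¬ of 0.89 = 0 (operand ≠ 0)
  (x → y): 0.97 > 0.89, so result = 0.89
  (¬(((y ∧ y) ∧ ((¬x ∧ y) → ¬x)) ∧ (x ∧ y)) ∨ (x → y)) = max(0, 0.89) = 0.89
  Gödel value = 0.89
Łukasiewicz evaluation:
  (y ∧ y) = min(0.89, 0.89) = 0.89
  ¬x: Łukasiewicz ¬ gives 1 − 0.97 = 0.03
  (¬x ∧ y) = min(0.03, 0.89) = 0.03
  ¬x: Łukasiewicz ¬ gives 1 − 0.97 = 0.03
  ((¬x ∧ y) → ¬x): min(1, 1 − 0.03 + 0.03) = 1
  ((y ∧ y) ∧ ((¬x ∧ y) → ¬x)) = min(0.89, 1) = 0.89
  (x ∧ y) = min(0.97, 0.89) = 0.89
  (((y ∧ y) ∧ ((¬x ∧ y) → ¬x)) ∧ (x ∧ y)) = min(0.89, 0.89) = 0.89
  ¬(((y ∧ y) ∧ ((¬x ∧ y) → ¬x)) ∧ (x ∧ y)): Łukasiewicz ¬ gives 1 − 0.89 = 0.11
  (x → y): min(1, 1 − 0.97 + 0.89) = 0.92
  (¬(((y ∧ y) ∧ ((¬x ∧ y) → ¬x)) ∧ (x ∧ y)) ∨ (x → y)) = max(0.11, 0.92) = 0.92
  Łukasiewicz value = 0.92
Difference: 0.89 − 0.92 = -0.03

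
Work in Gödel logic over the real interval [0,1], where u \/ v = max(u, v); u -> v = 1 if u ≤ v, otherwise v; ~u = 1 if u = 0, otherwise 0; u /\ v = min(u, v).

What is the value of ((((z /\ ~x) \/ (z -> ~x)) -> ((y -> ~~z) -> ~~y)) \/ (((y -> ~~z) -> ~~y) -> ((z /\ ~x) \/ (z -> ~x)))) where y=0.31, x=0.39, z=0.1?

~x: Gödel ¬ of 0.39 = 0 (operand ≠ 0)
(z /\ ~x) = min(0.1, 0) = 0
~x: Gödel ¬ of 0.39 = 0 (operand ≠ 0)
(z -> ~x): 0.1 > 0, so result = 0
((z /\ ~x) \/ (z -> ~x)) = max(0, 0) = 0
~z: Gödel ¬ of 0.1 = 0 (operand ≠ 0)
~~z: Gödel ¬ of 0 = 1 (operand is 0)
(y -> ~~z): 0.31 ≤ 1, so result = 1
~y: Gödel ¬ of 0.31 = 0 (operand ≠ 0)
~~y: Gödel ¬ of 0 = 1 (operand is 0)
((y -> ~~z) -> ~~y): 1 ≤ 1, so result = 1
(((z /\ ~x) \/ (z -> ~x)) -> ((y -> ~~z) -> ~~y)): 0 ≤ 1, so result = 1
~z: Gödel ¬ of 0.1 = 0 (operand ≠ 0)
~~z: Gödel ¬ of 0 = 1 (operand is 0)
(y -> ~~z): 0.31 ≤ 1, so result = 1
~y: Gödel ¬ of 0.31 = 0 (operand ≠ 0)
~~y: Gödel ¬ of 0 = 1 (operand is 0)
((y -> ~~z) -> ~~y): 1 ≤ 1, so result = 1
~x: Gödel ¬ of 0.39 = 0 (operand ≠ 0)
(z /\ ~x) = min(0.1, 0) = 0
~x: Gödel ¬ of 0.39 = 0 (operand ≠ 0)
(z -> ~x): 0.1 > 0, so result = 0
((z /\ ~x) \/ (z -> ~x)) = max(0, 0) = 0
(((y -> ~~z) -> ~~y) -> ((z /\ ~x) \/ (z -> ~x))): 1 > 0, so result = 0
((((z /\ ~x) \/ (z -> ~x)) -> ((y -> ~~z) -> ~~y)) \/ (((y -> ~~z) -> ~~y) -> ((z /\ ~x) \/ (z -> ~x)))) = max(1, 0) = 1

1.00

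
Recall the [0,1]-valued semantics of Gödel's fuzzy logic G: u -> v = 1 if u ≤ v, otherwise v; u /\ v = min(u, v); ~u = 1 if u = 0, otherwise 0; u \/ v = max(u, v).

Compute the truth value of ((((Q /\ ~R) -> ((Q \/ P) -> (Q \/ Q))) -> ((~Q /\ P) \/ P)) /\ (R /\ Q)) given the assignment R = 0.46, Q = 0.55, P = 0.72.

0.46

~R: Gödel ¬ of 0.46 = 0 (operand ≠ 0)
(Q /\ ~R) = min(0.55, 0) = 0
(Q \/ P) = max(0.55, 0.72) = 0.72
(Q \/ Q) = max(0.55, 0.55) = 0.55
((Q \/ P) -> (Q \/ Q)): 0.72 > 0.55, so result = 0.55
((Q /\ ~R) -> ((Q \/ P) -> (Q \/ Q))): 0 ≤ 0.55, so result = 1
~Q: Gödel ¬ of 0.55 = 0 (operand ≠ 0)
(~Q /\ P) = min(0, 0.72) = 0
((~Q /\ P) \/ P) = max(0, 0.72) = 0.72
(((Q /\ ~R) -> ((Q \/ P) -> (Q \/ Q))) -> ((~Q /\ P) \/ P)): 1 > 0.72, so result = 0.72
(R /\ Q) = min(0.46, 0.55) = 0.46
((((Q /\ ~R) -> ((Q \/ P) -> (Q \/ Q))) -> ((~Q /\ P) \/ P)) /\ (R /\ Q)) = min(0.72, 0.46) = 0.46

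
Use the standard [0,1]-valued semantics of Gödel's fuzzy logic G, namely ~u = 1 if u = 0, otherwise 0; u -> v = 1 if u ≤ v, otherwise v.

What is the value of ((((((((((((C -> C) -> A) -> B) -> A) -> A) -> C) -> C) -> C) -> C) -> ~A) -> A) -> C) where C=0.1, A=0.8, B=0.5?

(C -> C): 0.1 ≤ 0.1, so result = 1
((C -> C) -> A): 1 > 0.8, so result = 0.8
(((C -> C) -> A) -> B): 0.8 > 0.5, so result = 0.5
((((C -> C) -> A) -> B) -> A): 0.5 ≤ 0.8, so result = 1
(((((C -> C) -> A) -> B) -> A) -> A): 1 > 0.8, so result = 0.8
((((((C -> C) -> A) -> B) -> A) -> A) -> C): 0.8 > 0.1, so result = 0.1
(((((((C -> C) -> A) -> B) -> A) -> A) -> C) -> C): 0.1 ≤ 0.1, so result = 1
((((((((C -> C) -> A) -> B) -> A) -> A) -> C) -> C) -> C): 1 > 0.1, so result = 0.1
(((((((((C -> C) -> A) -> B) -> A) -> A) -> C) -> C) -> C) -> C): 0.1 ≤ 0.1, so result = 1
~A: Gödel ¬ of 0.8 = 0 (operand ≠ 0)
((((((((((C -> C) -> A) -> B) -> A) -> A) -> C) -> C) -> C) -> C) -> ~A): 1 > 0, so result = 0
(((((((((((C -> C) -> A) -> B) -> A) -> A) -> C) -> C) -> C) -> C) -> ~A) -> A): 0 ≤ 0.8, so result = 1
((((((((((((C -> C) -> A) -> B) -> A) -> A) -> C) -> C) -> C) -> C) -> ~A) -> A) -> C): 1 > 0.1, so result = 0.1

0.10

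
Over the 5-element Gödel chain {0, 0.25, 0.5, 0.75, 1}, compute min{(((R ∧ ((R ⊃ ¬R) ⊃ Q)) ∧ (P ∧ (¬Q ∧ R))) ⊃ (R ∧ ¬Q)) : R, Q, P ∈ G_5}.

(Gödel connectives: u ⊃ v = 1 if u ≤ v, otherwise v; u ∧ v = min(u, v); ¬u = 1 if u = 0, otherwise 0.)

Every assignment gives 1. For instance at R = 0, Q = 0, P = 0:
  ¬R: Gödel ¬ of 0 = 1 (operand is 0)
  (R ⊃ ¬R): 0 ≤ 1, so result = 1
  ((R ⊃ ¬R) ⊃ Q): 1 > 0, so result = 0
  (R ∧ ((R ⊃ ¬R) ⊃ Q)) = min(0, 0) = 0
  ¬Q: Gödel ¬ of 0 = 1 (operand is 0)
  (¬Q ∧ R) = min(1, 0) = 0
  (P ∧ (¬Q ∧ R)) = min(0, 0) = 0
  ((R ∧ ((R ⊃ ¬R) ⊃ Q)) ∧ (P ∧ (¬Q ∧ R))) = min(0, 0) = 0
  ¬Q: Gödel ¬ of 0 = 1 (operand is 0)
  (R ∧ ¬Q) = min(0, 1) = 0
  (((R ∧ ((R ⊃ ¬R) ⊃ Q)) ∧ (P ∧ (¬Q ∧ R))) ⊃ (R ∧ ¬Q)): 0 ≤ 0, so result = 1
All 125 assignments give value 1 — the formula is a G_5-tautology.

1.00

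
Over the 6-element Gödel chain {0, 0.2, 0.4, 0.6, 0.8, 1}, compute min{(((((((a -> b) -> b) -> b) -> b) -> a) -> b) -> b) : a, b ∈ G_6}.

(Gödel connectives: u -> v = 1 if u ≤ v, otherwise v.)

The minimum is attained at a = 0, b = 0.2:
  (a -> b): 0 ≤ 0.2, so result = 1
  ((a -> b) -> b): 1 > 0.2, so result = 0.2
  (((a -> b) -> b) -> b): 0.2 ≤ 0.2, so result = 1
  ((((a -> b) -> b) -> b) -> b): 1 > 0.2, so result = 0.2
  (((((a -> b) -> b) -> b) -> b) -> a): 0.2 > 0, so result = 0
  ((((((a -> b) -> b) -> b) -> b) -> a) -> b): 0 ≤ 0.2, so result = 1
  (((((((a -> b) -> b) -> b) -> b) -> a) -> b) -> b): 1 > 0.2, so result = 0.2
Checking all 36 assignments confirms none give a value below 0.20.

0.20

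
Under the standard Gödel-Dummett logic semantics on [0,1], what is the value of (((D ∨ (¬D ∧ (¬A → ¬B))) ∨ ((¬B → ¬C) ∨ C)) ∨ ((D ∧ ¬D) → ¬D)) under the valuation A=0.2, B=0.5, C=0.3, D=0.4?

1.00

¬D: Gödel ¬ of 0.4 = 0 (operand ≠ 0)
¬A: Gödel ¬ of 0.2 = 0 (operand ≠ 0)
¬B: Gödel ¬ of 0.5 = 0 (operand ≠ 0)
(¬A → ¬B): 0 ≤ 0, so result = 1
(¬D ∧ (¬A → ¬B)) = min(0, 1) = 0
(D ∨ (¬D ∧ (¬A → ¬B))) = max(0.4, 0) = 0.4
¬B: Gödel ¬ of 0.5 = 0 (operand ≠ 0)
¬C: Gödel ¬ of 0.3 = 0 (operand ≠ 0)
(¬B → ¬C): 0 ≤ 0, so result = 1
((¬B → ¬C) ∨ C) = max(1, 0.3) = 1
((D ∨ (¬D ∧ (¬A → ¬B))) ∨ ((¬B → ¬C) ∨ C)) = max(0.4, 1) = 1
¬D: Gödel ¬ of 0.4 = 0 (operand ≠ 0)
(D ∧ ¬D) = min(0.4, 0) = 0
¬D: Gödel ¬ of 0.4 = 0 (operand ≠ 0)
((D ∧ ¬D) → ¬D): 0 ≤ 0, so result = 1
(((D ∨ (¬D ∧ (¬A → ¬B))) ∨ ((¬B → ¬C) ∨ C)) ∨ ((D ∧ ¬D) → ¬D)) = max(1, 1) = 1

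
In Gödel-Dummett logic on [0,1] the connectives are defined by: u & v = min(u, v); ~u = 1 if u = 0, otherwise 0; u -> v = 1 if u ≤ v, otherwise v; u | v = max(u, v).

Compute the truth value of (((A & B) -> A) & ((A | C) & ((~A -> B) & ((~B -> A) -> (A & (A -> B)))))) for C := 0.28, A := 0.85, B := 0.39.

(A & B) = min(0.85, 0.39) = 0.39
((A & B) -> A): 0.39 ≤ 0.85, so result = 1
(A | C) = max(0.85, 0.28) = 0.85
~A: Gödel ¬ of 0.85 = 0 (operand ≠ 0)
(~A -> B): 0 ≤ 0.39, so result = 1
~B: Gödel ¬ of 0.39 = 0 (operand ≠ 0)
(~B -> A): 0 ≤ 0.85, so result = 1
(A -> B): 0.85 > 0.39, so result = 0.39
(A & (A -> B)) = min(0.85, 0.39) = 0.39
((~B -> A) -> (A & (A -> B))): 1 > 0.39, so result = 0.39
((~A -> B) & ((~B -> A) -> (A & (A -> B)))) = min(1, 0.39) = 0.39
((A | C) & ((~A -> B) & ((~B -> A) -> (A & (A -> B))))) = min(0.85, 0.39) = 0.39
(((A & B) -> A) & ((A | C) & ((~A -> B) & ((~B -> A) -> (A & (A -> B)))))) = min(1, 0.39) = 0.39

0.39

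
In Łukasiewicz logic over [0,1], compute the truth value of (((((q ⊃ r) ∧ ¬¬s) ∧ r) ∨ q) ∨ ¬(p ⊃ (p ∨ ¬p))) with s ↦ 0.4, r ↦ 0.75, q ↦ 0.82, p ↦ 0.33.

0.82

(q ⊃ r): min(1, 1 − 0.82 + 0.75) = 0.93
¬s: Łukasiewicz ¬ gives 1 − 0.4 = 0.6
¬¬s: Łukasiewicz ¬ gives 1 − 0.6 = 0.4
((q ⊃ r) ∧ ¬¬s) = min(0.93, 0.4) = 0.4
(((q ⊃ r) ∧ ¬¬s) ∧ r) = min(0.4, 0.75) = 0.4
((((q ⊃ r) ∧ ¬¬s) ∧ r) ∨ q) = max(0.4, 0.82) = 0.82
¬p: Łukasiewicz ¬ gives 1 − 0.33 = 0.67
(p ∨ ¬p) = max(0.33, 0.67) = 0.67
(p ⊃ (p ∨ ¬p)): min(1, 1 − 0.33 + 0.67) = 1
¬(p ⊃ (p ∨ ¬p)): Łukasiewicz ¬ gives 1 − 1 = 0
(((((q ⊃ r) ∧ ¬¬s) ∧ r) ∨ q) ∨ ¬(p ⊃ (p ∨ ¬p))) = max(0.82, 0) = 0.82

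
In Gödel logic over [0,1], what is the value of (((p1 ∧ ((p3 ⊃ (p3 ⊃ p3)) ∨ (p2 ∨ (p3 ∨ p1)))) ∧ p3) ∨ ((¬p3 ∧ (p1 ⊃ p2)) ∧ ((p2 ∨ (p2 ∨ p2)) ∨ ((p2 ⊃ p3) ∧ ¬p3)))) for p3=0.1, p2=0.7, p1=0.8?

(p3 ⊃ p3): 0.1 ≤ 0.1, so result = 1
(p3 ⊃ (p3 ⊃ p3)): 0.1 ≤ 1, so result = 1
(p3 ∨ p1) = max(0.1, 0.8) = 0.8
(p2 ∨ (p3 ∨ p1)) = max(0.7, 0.8) = 0.8
((p3 ⊃ (p3 ⊃ p3)) ∨ (p2 ∨ (p3 ∨ p1))) = max(1, 0.8) = 1
(p1 ∧ ((p3 ⊃ (p3 ⊃ p3)) ∨ (p2 ∨ (p3 ∨ p1)))) = min(0.8, 1) = 0.8
((p1 ∧ ((p3 ⊃ (p3 ⊃ p3)) ∨ (p2 ∨ (p3 ∨ p1)))) ∧ p3) = min(0.8, 0.1) = 0.1
¬p3: Gödel ¬ of 0.1 = 0 (operand ≠ 0)
(p1 ⊃ p2): 0.8 > 0.7, so result = 0.7
(¬p3 ∧ (p1 ⊃ p2)) = min(0, 0.7) = 0
(p2 ∨ p2) = max(0.7, 0.7) = 0.7
(p2 ∨ (p2 ∨ p2)) = max(0.7, 0.7) = 0.7
(p2 ⊃ p3): 0.7 > 0.1, so result = 0.1
¬p3: Gödel ¬ of 0.1 = 0 (operand ≠ 0)
((p2 ⊃ p3) ∧ ¬p3) = min(0.1, 0) = 0
((p2 ∨ (p2 ∨ p2)) ∨ ((p2 ⊃ p3) ∧ ¬p3)) = max(0.7, 0) = 0.7
((¬p3 ∧ (p1 ⊃ p2)) ∧ ((p2 ∨ (p2 ∨ p2)) ∨ ((p2 ⊃ p3) ∧ ¬p3))) = min(0, 0.7) = 0
(((p1 ∧ ((p3 ⊃ (p3 ⊃ p3)) ∨ (p2 ∨ (p3 ∨ p1)))) ∧ p3) ∨ ((¬p3 ∧ (p1 ⊃ p2)) ∧ ((p2 ∨ (p2 ∨ p2)) ∨ ((p2 ⊃ p3) ∧ ¬p3)))) = max(0.1, 0) = 0.1

0.10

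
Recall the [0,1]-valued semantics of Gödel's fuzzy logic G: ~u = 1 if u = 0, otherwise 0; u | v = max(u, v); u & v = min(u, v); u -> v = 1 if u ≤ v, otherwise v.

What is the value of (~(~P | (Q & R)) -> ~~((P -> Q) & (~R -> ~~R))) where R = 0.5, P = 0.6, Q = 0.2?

1.00

~P: Gödel ¬ of 0.6 = 0 (operand ≠ 0)
(Q & R) = min(0.2, 0.5) = 0.2
(~P | (Q & R)) = max(0, 0.2) = 0.2
~(~P | (Q & R)): Gödel ¬ of 0.2 = 0 (operand ≠ 0)
(P -> Q): 0.6 > 0.2, so result = 0.2
~R: Gödel ¬ of 0.5 = 0 (operand ≠ 0)
~R: Gödel ¬ of 0.5 = 0 (operand ≠ 0)
~~R: Gödel ¬ of 0 = 1 (operand is 0)
(~R -> ~~R): 0 ≤ 1, so result = 1
((P -> Q) & (~R -> ~~R)) = min(0.2, 1) = 0.2
~((P -> Q) & (~R -> ~~R)): Gödel ¬ of 0.2 = 0 (operand ≠ 0)
~~((P -> Q) & (~R -> ~~R)): Gödel ¬ of 0 = 1 (operand is 0)
(~(~P | (Q & R)) -> ~~((P -> Q) & (~R -> ~~R))): 0 ≤ 1, so result = 1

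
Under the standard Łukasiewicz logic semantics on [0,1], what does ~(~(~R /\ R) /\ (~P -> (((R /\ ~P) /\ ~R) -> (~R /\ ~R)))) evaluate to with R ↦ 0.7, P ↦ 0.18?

~R: Łukasiewicz ¬ gives 1 − 0.7 = 0.3
(~R /\ R) = min(0.3, 0.7) = 0.3
~(~R /\ R): Łukasiewicz ¬ gives 1 − 0.3 = 0.7
~P: Łukasiewicz ¬ gives 1 − 0.18 = 0.82
~P: Łukasiewicz ¬ gives 1 − 0.18 = 0.82
(R /\ ~P) = min(0.7, 0.82) = 0.7
~R: Łukasiewicz ¬ gives 1 − 0.7 = 0.3
((R /\ ~P) /\ ~R) = min(0.7, 0.3) = 0.3
~R: Łukasiewicz ¬ gives 1 − 0.7 = 0.3
~R: Łukasiewicz ¬ gives 1 − 0.7 = 0.3
(~R /\ ~R) = min(0.3, 0.3) = 0.3
(((R /\ ~P) /\ ~R) -> (~R /\ ~R)): min(1, 1 − 0.3 + 0.3) = 1
(~P -> (((R /\ ~P) /\ ~R) -> (~R /\ ~R))): min(1, 1 − 0.82 + 1) = 1
(~(~R /\ R) /\ (~P -> (((R /\ ~P) /\ ~R) -> (~R /\ ~R)))) = min(0.7, 1) = 0.7
~(~(~R /\ R) /\ (~P -> (((R /\ ~P) /\ ~R) -> (~R /\ ~R)))): Łukasiewicz ¬ gives 1 − 0.7 = 0.3

0.30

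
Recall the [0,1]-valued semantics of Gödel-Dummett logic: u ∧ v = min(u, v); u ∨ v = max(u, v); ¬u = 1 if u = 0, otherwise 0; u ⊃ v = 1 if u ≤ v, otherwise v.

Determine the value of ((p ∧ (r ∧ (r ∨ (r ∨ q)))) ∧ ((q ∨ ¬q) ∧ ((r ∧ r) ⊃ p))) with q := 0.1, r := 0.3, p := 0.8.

0.10

(r ∨ q) = max(0.3, 0.1) = 0.3
(r ∨ (r ∨ q)) = max(0.3, 0.3) = 0.3
(r ∧ (r ∨ (r ∨ q))) = min(0.3, 0.3) = 0.3
(p ∧ (r ∧ (r ∨ (r ∨ q)))) = min(0.8, 0.3) = 0.3
¬q: Gödel ¬ of 0.1 = 0 (operand ≠ 0)
(q ∨ ¬q) = max(0.1, 0) = 0.1
(r ∧ r) = min(0.3, 0.3) = 0.3
((r ∧ r) ⊃ p): 0.3 ≤ 0.8, so result = 1
((q ∨ ¬q) ∧ ((r ∧ r) ⊃ p)) = min(0.1, 1) = 0.1
((p ∧ (r ∧ (r ∨ (r ∨ q)))) ∧ ((q ∨ ¬q) ∧ ((r ∧ r) ⊃ p))) = min(0.3, 0.1) = 0.1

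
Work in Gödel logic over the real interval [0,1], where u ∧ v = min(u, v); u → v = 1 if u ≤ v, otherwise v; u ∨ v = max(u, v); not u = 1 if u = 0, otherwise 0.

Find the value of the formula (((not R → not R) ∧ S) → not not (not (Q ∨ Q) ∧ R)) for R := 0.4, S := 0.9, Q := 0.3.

not R: Gödel ¬ of 0.4 = 0 (operand ≠ 0)
not R: Gödel ¬ of 0.4 = 0 (operand ≠ 0)
(not R → not R): 0 ≤ 0, so result = 1
((not R → not R) ∧ S) = min(1, 0.9) = 0.9
(Q ∨ Q) = max(0.3, 0.3) = 0.3
not (Q ∨ Q): Gödel ¬ of 0.3 = 0 (operand ≠ 0)
(not (Q ∨ Q) ∧ R) = min(0, 0.4) = 0
not (not (Q ∨ Q) ∧ R): Gödel ¬ of 0 = 1 (operand is 0)
not not (not (Q ∨ Q) ∧ R): Gödel ¬ of 1 = 0 (operand ≠ 0)
(((not R → not R) ∧ S) → not not (not (Q ∨ Q) ∧ R)): 0.9 > 0, so result = 0

0.00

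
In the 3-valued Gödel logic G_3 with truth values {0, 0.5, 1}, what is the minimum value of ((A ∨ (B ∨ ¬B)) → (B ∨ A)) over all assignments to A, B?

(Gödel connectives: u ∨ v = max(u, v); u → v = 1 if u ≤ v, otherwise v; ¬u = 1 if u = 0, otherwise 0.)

0.00

The minimum is attained at A = 0, B = 0:
  ¬B: Gödel ¬ of 0 = 1 (operand is 0)
  (B ∨ ¬B) = max(0, 1) = 1
  (A ∨ (B ∨ ¬B)) = max(0, 1) = 1
  (B ∨ A) = max(0, 0) = 0
  ((A ∨ (B ∨ ¬B)) → (B ∨ A)): 1 > 0, so result = 0
Checking all 9 assignments confirms none give a value below 0.00.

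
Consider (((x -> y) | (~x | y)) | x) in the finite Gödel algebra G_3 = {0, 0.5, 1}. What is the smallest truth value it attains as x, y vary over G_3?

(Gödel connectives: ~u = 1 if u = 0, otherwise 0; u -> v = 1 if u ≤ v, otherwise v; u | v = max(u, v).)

The minimum is attained at x = 0.5, y = 0:
  (x -> y): 0.5 > 0, so result = 0
  ~x: Gödel ¬ of 0.5 = 0 (operand ≠ 0)
  (~x | y) = max(0, 0) = 0
  ((x -> y) | (~x | y)) = max(0, 0) = 0
  (((x -> y) | (~x | y)) | x) = max(0, 0.5) = 0.5
Checking all 9 assignments confirms none give a value below 0.50.

0.50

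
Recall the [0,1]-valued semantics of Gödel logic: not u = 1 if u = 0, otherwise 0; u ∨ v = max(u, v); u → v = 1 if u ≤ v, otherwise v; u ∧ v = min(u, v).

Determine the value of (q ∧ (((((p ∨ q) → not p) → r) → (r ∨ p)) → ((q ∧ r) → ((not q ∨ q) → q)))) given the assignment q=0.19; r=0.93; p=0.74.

0.19

(p ∨ q) = max(0.74, 0.19) = 0.74
not p: Gödel ¬ of 0.74 = 0 (operand ≠ 0)
((p ∨ q) → not p): 0.74 > 0, so result = 0
(((p ∨ q) → not p) → r): 0 ≤ 0.93, so result = 1
(r ∨ p) = max(0.93, 0.74) = 0.93
((((p ∨ q) → not p) → r) → (r ∨ p)): 1 > 0.93, so result = 0.93
(q ∧ r) = min(0.19, 0.93) = 0.19
not q: Gödel ¬ of 0.19 = 0 (operand ≠ 0)
(not q ∨ q) = max(0, 0.19) = 0.19
((not q ∨ q) → q): 0.19 ≤ 0.19, so result = 1
((q ∧ r) → ((not q ∨ q) → q)): 0.19 ≤ 1, so result = 1
(((((p ∨ q) → not p) → r) → (r ∨ p)) → ((q ∧ r) → ((not q ∨ q) → q))): 0.93 ≤ 1, so result = 1
(q ∧ (((((p ∨ q) → not p) → r) → (r ∨ p)) → ((q ∧ r) → ((not q ∨ q) → q)))) = min(0.19, 1) = 0.19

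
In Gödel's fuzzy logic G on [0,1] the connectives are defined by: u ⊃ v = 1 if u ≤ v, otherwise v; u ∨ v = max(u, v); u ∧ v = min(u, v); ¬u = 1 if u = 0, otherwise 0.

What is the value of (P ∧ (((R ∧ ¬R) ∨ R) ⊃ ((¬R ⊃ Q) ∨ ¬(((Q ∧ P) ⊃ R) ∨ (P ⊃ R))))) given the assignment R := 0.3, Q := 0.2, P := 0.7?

¬R: Gödel ¬ of 0.3 = 0 (operand ≠ 0)
(R ∧ ¬R) = min(0.3, 0) = 0
((R ∧ ¬R) ∨ R) = max(0, 0.3) = 0.3
¬R: Gödel ¬ of 0.3 = 0 (operand ≠ 0)
(¬R ⊃ Q): 0 ≤ 0.2, so result = 1
(Q ∧ P) = min(0.2, 0.7) = 0.2
((Q ∧ P) ⊃ R): 0.2 ≤ 0.3, so result = 1
(P ⊃ R): 0.7 > 0.3, so result = 0.3
(((Q ∧ P) ⊃ R) ∨ (P ⊃ R)) = max(1, 0.3) = 1
¬(((Q ∧ P) ⊃ R) ∨ (P ⊃ R)): Gödel ¬ of 1 = 0 (operand ≠ 0)
((¬R ⊃ Q) ∨ ¬(((Q ∧ P) ⊃ R) ∨ (P ⊃ R))) = max(1, 0) = 1
(((R ∧ ¬R) ∨ R) ⊃ ((¬R ⊃ Q) ∨ ¬(((Q ∧ P) ⊃ R) ∨ (P ⊃ R)))): 0.3 ≤ 1, so result = 1
(P ∧ (((R ∧ ¬R) ∨ R) ⊃ ((¬R ⊃ Q) ∨ ¬(((Q ∧ P) ⊃ R) ∨ (P ⊃ R))))) = min(0.7, 1) = 0.7

0.70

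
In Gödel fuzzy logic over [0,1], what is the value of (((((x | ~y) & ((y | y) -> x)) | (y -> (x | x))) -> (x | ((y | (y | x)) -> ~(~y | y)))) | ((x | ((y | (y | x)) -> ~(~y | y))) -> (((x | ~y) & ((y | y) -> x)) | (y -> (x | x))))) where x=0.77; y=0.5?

~y: Gödel ¬ of 0.5 = 0 (operand ≠ 0)
(x | ~y) = max(0.77, 0) = 0.77
(y | y) = max(0.5, 0.5) = 0.5
((y | y) -> x): 0.5 ≤ 0.77, so result = 1
((x | ~y) & ((y | y) -> x)) = min(0.77, 1) = 0.77
(x | x) = max(0.77, 0.77) = 0.77
(y -> (x | x)): 0.5 ≤ 0.77, so result = 1
(((x | ~y) & ((y | y) -> x)) | (y -> (x | x))) = max(0.77, 1) = 1
(y | x) = max(0.5, 0.77) = 0.77
(y | (y | x)) = max(0.5, 0.77) = 0.77
~y: Gödel ¬ of 0.5 = 0 (operand ≠ 0)
(~y | y) = max(0, 0.5) = 0.5
~(~y | y): Gödel ¬ of 0.5 = 0 (operand ≠ 0)
((y | (y | x)) -> ~(~y | y)): 0.77 > 0, so result = 0
(x | ((y | (y | x)) -> ~(~y | y))) = max(0.77, 0) = 0.77
((((x | ~y) & ((y | y) -> x)) | (y -> (x | x))) -> (x | ((y | (y | x)) -> ~(~y | y)))): 1 > 0.77, so result = 0.77
(y | x) = max(0.5, 0.77) = 0.77
(y | (y | x)) = max(0.5, 0.77) = 0.77
~y: Gödel ¬ of 0.5 = 0 (operand ≠ 0)
(~y | y) = max(0, 0.5) = 0.5
~(~y | y): Gödel ¬ of 0.5 = 0 (operand ≠ 0)
((y | (y | x)) -> ~(~y | y)): 0.77 > 0, so result = 0
(x | ((y | (y | x)) -> ~(~y | y))) = max(0.77, 0) = 0.77
~y: Gödel ¬ of 0.5 = 0 (operand ≠ 0)
(x | ~y) = max(0.77, 0) = 0.77
(y | y) = max(0.5, 0.5) = 0.5
((y | y) -> x): 0.5 ≤ 0.77, so result = 1
((x | ~y) & ((y | y) -> x)) = min(0.77, 1) = 0.77
(x | x) = max(0.77, 0.77) = 0.77
(y -> (x | x)): 0.5 ≤ 0.77, so result = 1
(((x | ~y) & ((y | y) -> x)) | (y -> (x | x))) = max(0.77, 1) = 1
((x | ((y | (y | x)) -> ~(~y | y))) -> (((x | ~y) & ((y | y) -> x)) | (y -> (x | x)))): 0.77 ≤ 1, so result = 1
(((((x | ~y) & ((y | y) -> x)) | (y -> (x | x))) -> (x | ((y | (y | x)) -> ~(~y | y)))) | ((x | ((y | (y | x)) -> ~(~y | y))) -> (((x | ~y) & ((y | y) -> x)) | (y -> (x | x))))) = max(0.77, 1) = 1

1.00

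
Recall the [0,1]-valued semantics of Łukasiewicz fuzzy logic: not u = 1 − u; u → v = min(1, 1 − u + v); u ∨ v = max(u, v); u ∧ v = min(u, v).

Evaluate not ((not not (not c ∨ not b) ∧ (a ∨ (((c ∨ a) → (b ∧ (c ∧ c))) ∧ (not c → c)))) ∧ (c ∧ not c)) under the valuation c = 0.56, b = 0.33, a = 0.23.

0.56

not c: Łukasiewicz ¬ gives 1 − 0.56 = 0.44
not b: Łukasiewicz ¬ gives 1 − 0.33 = 0.67
(not c ∨ not b) = max(0.44, 0.67) = 0.67
not (not c ∨ not b): Łukasiewicz ¬ gives 1 − 0.67 = 0.33
not not (not c ∨ not b): Łukasiewicz ¬ gives 1 − 0.33 = 0.67
(c ∨ a) = max(0.56, 0.23) = 0.56
(c ∧ c) = min(0.56, 0.56) = 0.56
(b ∧ (c ∧ c)) = min(0.33, 0.56) = 0.33
((c ∨ a) → (b ∧ (c ∧ c))): min(1, 1 − 0.56 + 0.33) = 0.77
not c: Łukasiewicz ¬ gives 1 − 0.56 = 0.44
(not c → c): min(1, 1 − 0.44 + 0.56) = 1
(((c ∨ a) → (b ∧ (c ∧ c))) ∧ (not c → c)) = min(0.77, 1) = 0.77
(a ∨ (((c ∨ a) → (b ∧ (c ∧ c))) ∧ (not c → c))) = max(0.23, 0.77) = 0.77
(not not (not c ∨ not b) ∧ (a ∨ (((c ∨ a) → (b ∧ (c ∧ c))) ∧ (not c → c)))) = min(0.67, 0.77) = 0.67
not c: Łukasiewicz ¬ gives 1 − 0.56 = 0.44
(c ∧ not c) = min(0.56, 0.44) = 0.44
((not not (not c ∨ not b) ∧ (a ∨ (((c ∨ a) → (b ∧ (c ∧ c))) ∧ (not c → c)))) ∧ (c ∧ not c)) = min(0.67, 0.44) = 0.44
not ((not not (not c ∨ not b) ∧ (a ∨ (((c ∨ a) → (b ∧ (c ∧ c))) ∧ (not c → c)))) ∧ (c ∧ not c)): Łukasiewicz ¬ gives 1 − 0.44 = 0.56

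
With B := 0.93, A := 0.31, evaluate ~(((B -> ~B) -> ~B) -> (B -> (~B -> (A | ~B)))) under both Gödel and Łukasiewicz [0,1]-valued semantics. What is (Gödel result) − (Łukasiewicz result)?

0.00

Gödel evaluation:
  ~B: Gödel ¬ of 0.93 = 0 (operand ≠ 0)
  (B -> ~B): 0.93 > 0, so result = 0
  ~B: Gödel ¬ of 0.93 = 0 (operand ≠ 0)
  ((B -> ~B) -> ~B): 0 ≤ 0, so result = 1
  ~B: Gödel ¬ of 0.93 = 0 (operand ≠ 0)
  ~B: Gödel ¬ of 0.93 = 0 (operand ≠ 0)
  (A | ~B) = max(0.31, 0) = 0.31
  (~B -> (A | ~B)): 0 ≤ 0.31, so result = 1
  (B -> (~B -> (A | ~B))): 0.93 ≤ 1, so result = 1
  (((B -> ~B) -> ~B) -> (B -> (~B -> (A | ~B)))): 1 ≤ 1, so result = 1
  ~(((B -> ~B) -> ~B) -> (B -> (~B -> (A | ~B)))): Gödel ¬ of 1 = 0 (operand ≠ 0)
  Gödel value = 0
Łukasiewicz evaluation:
  ~B: Łukasiewicz ¬ gives 1 − 0.93 = 0.07
  (B -> ~B): min(1, 1 − 0.93 + 0.07) = 0.14
  ~B: Łukasiewicz ¬ gives 1 − 0.93 = 0.07
  ((B -> ~B) -> ~B): min(1, 1 − 0.14 + 0.07) = 0.93
  ~B: Łukasiewicz ¬ gives 1 − 0.93 = 0.07
  ~B: Łukasiewicz ¬ gives 1 − 0.93 = 0.07
  (A | ~B) = max(0.31, 0.07) = 0.31
  (~B -> (A | ~B)): min(1, 1 − 0.07 + 0.31) = 1
  (B -> (~B -> (A | ~B))): min(1, 1 − 0.93 + 1) = 1
  (((B -> ~B) -> ~B) -> (B -> (~B -> (A | ~B)))): min(1, 1 − 0.93 + 1) = 1
  ~(((B -> ~B) -> ~B) -> (B -> (~B -> (A | ~B)))): Łukasiewicz ¬ gives 1 − 1 = 0
  Łukasiewicz value = 0
Difference: 0 − 0 = 0.00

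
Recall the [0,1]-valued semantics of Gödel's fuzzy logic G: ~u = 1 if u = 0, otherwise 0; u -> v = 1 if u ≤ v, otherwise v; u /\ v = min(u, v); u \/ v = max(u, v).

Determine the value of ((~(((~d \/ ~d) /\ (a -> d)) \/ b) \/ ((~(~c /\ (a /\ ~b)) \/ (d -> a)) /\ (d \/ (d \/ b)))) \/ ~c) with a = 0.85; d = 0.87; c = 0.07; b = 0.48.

0.87

~d: Gödel ¬ of 0.87 = 0 (operand ≠ 0)
~d: Gödel ¬ of 0.87 = 0 (operand ≠ 0)
(~d \/ ~d) = max(0, 0) = 0
(a -> d): 0.85 ≤ 0.87, so result = 1
((~d \/ ~d) /\ (a -> d)) = min(0, 1) = 0
(((~d \/ ~d) /\ (a -> d)) \/ b) = max(0, 0.48) = 0.48
~(((~d \/ ~d) /\ (a -> d)) \/ b): Gödel ¬ of 0.48 = 0 (operand ≠ 0)
~c: Gödel ¬ of 0.07 = 0 (operand ≠ 0)
~b: Gödel ¬ of 0.48 = 0 (operand ≠ 0)
(a /\ ~b) = min(0.85, 0) = 0
(~c /\ (a /\ ~b)) = min(0, 0) = 0
~(~c /\ (a /\ ~b)): Gödel ¬ of 0 = 1 (operand is 0)
(d -> a): 0.87 > 0.85, so result = 0.85
(~(~c /\ (a /\ ~b)) \/ (d -> a)) = max(1, 0.85) = 1
(d \/ b) = max(0.87, 0.48) = 0.87
(d \/ (d \/ b)) = max(0.87, 0.87) = 0.87
((~(~c /\ (a /\ ~b)) \/ (d -> a)) /\ (d \/ (d \/ b))) = min(1, 0.87) = 0.87
(~(((~d \/ ~d) /\ (a -> d)) \/ b) \/ ((~(~c /\ (a /\ ~b)) \/ (d -> a)) /\ (d \/ (d \/ b)))) = max(0, 0.87) = 0.87
~c: Gödel ¬ of 0.07 = 0 (operand ≠ 0)
((~(((~d \/ ~d) /\ (a -> d)) \/ b) \/ ((~(~c /\ (a /\ ~b)) \/ (d -> a)) /\ (d \/ (d \/ b)))) \/ ~c) = max(0.87, 0) = 0.87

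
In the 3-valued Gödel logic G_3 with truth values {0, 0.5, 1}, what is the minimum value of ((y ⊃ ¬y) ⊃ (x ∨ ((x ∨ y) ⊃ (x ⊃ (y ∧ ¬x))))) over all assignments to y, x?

0.50

The minimum is attained at y = 0, x = 0.5:
  ¬y: Gödel ¬ of 0 = 1 (operand is 0)
  (y ⊃ ¬y): 0 ≤ 1, so result = 1
  (x ∨ y) = max(0.5, 0) = 0.5
  ¬x: Gödel ¬ of 0.5 = 0 (operand ≠ 0)
  (y ∧ ¬x) = min(0, 0) = 0
  (x ⊃ (y ∧ ¬x)): 0.5 > 0, so result = 0
  ((x ∨ y) ⊃ (x ⊃ (y ∧ ¬x))): 0.5 > 0, so result = 0
  (x ∨ ((x ∨ y) ⊃ (x ⊃ (y ∧ ¬x)))) = max(0.5, 0) = 0.5
  ((y ⊃ ¬y) ⊃ (x ∨ ((x ∨ y) ⊃ (x ⊃ (y ∧ ¬x))))): 1 > 0.5, so result = 0.5
Checking all 9 assignments confirms none give a value below 0.50.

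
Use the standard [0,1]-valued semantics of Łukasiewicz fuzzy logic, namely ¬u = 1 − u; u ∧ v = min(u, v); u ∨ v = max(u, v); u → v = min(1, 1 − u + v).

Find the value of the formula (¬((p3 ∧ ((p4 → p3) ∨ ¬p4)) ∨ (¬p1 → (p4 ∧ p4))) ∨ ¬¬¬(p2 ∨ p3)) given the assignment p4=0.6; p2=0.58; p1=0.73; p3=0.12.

0.42

(p4 → p3): min(1, 1 − 0.6 + 0.12) = 0.52
¬p4: Łukasiewicz ¬ gives 1 − 0.6 = 0.4
((p4 → p3) ∨ ¬p4) = max(0.52, 0.4) = 0.52
(p3 ∧ ((p4 → p3) ∨ ¬p4)) = min(0.12, 0.52) = 0.12
¬p1: Łukasiewicz ¬ gives 1 − 0.73 = 0.27
(p4 ∧ p4) = min(0.6, 0.6) = 0.6
(¬p1 → (p4 ∧ p4)): min(1, 1 − 0.27 + 0.6) = 1
((p3 ∧ ((p4 → p3) ∨ ¬p4)) ∨ (¬p1 → (p4 ∧ p4))) = max(0.12, 1) = 1
¬((p3 ∧ ((p4 → p3) ∨ ¬p4)) ∨ (¬p1 → (p4 ∧ p4))): Łukasiewicz ¬ gives 1 − 1 = 0
(p2 ∨ p3) = max(0.58, 0.12) = 0.58
¬(p2 ∨ p3): Łukasiewicz ¬ gives 1 − 0.58 = 0.42
¬¬(p2 ∨ p3): Łukasiewicz ¬ gives 1 − 0.42 = 0.58
¬¬¬(p2 ∨ p3): Łukasiewicz ¬ gives 1 − 0.58 = 0.42
(¬((p3 ∧ ((p4 → p3) ∨ ¬p4)) ∨ (¬p1 → (p4 ∧ p4))) ∨ ¬¬¬(p2 ∨ p3)) = max(0, 0.42) = 0.42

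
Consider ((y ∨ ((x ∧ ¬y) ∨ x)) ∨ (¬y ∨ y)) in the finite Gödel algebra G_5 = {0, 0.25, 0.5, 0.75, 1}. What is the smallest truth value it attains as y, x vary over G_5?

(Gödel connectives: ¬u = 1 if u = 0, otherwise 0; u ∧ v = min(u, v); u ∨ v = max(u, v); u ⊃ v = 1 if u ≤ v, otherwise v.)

The minimum is attained at y = 0.25, x = 0:
  ¬y: Gödel ¬ of 0.25 = 0 (operand ≠ 0)
  (x ∧ ¬y) = min(0, 0) = 0
  ((x ∧ ¬y) ∨ x) = max(0, 0) = 0
  (y ∨ ((x ∧ ¬y) ∨ x)) = max(0.25, 0) = 0.25
  ¬y: Gödel ¬ of 0.25 = 0 (operand ≠ 0)
  (¬y ∨ y) = max(0, 0.25) = 0.25
  ((y ∨ ((x ∧ ¬y) ∨ x)) ∨ (¬y ∨ y)) = max(0.25, 0.25) = 0.25
Checking all 25 assignments confirms none give a value below 0.25.

0.25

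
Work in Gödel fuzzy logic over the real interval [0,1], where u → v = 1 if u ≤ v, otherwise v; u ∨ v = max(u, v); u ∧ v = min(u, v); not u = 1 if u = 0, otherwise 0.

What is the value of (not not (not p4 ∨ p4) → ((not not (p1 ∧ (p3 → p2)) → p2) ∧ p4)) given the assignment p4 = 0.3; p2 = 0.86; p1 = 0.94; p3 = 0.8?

0.30

not p4: Gödel ¬ of 0.3 = 0 (operand ≠ 0)
(not p4 ∨ p4) = max(0, 0.3) = 0.3
not (not p4 ∨ p4): Gödel ¬ of 0.3 = 0 (operand ≠ 0)
not not (not p4 ∨ p4): Gödel ¬ of 0 = 1 (operand is 0)
(p3 → p2): 0.8 ≤ 0.86, so result = 1
(p1 ∧ (p3 → p2)) = min(0.94, 1) = 0.94
not (p1 ∧ (p3 → p2)): Gödel ¬ of 0.94 = 0 (operand ≠ 0)
not not (p1 ∧ (p3 → p2)): Gödel ¬ of 0 = 1 (operand is 0)
(not not (p1 ∧ (p3 → p2)) → p2): 1 > 0.86, so result = 0.86
((not not (p1 ∧ (p3 → p2)) → p2) ∧ p4) = min(0.86, 0.3) = 0.3
(not not (not p4 ∨ p4) → ((not not (p1 ∧ (p3 → p2)) → p2) ∧ p4)): 1 > 0.3, so result = 0.3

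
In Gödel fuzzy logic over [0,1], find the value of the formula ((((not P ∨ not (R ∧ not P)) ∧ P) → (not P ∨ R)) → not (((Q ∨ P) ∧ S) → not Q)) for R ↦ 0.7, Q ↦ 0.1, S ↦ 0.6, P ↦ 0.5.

not P: Gödel ¬ of 0.5 = 0 (operand ≠ 0)
not P: Gödel ¬ of 0.5 = 0 (operand ≠ 0)
(R ∧ not P) = min(0.7, 0) = 0
not (R ∧ not P): Gödel ¬ of 0 = 1 (operand is 0)
(not P ∨ not (R ∧ not P)) = max(0, 1) = 1
((not P ∨ not (R ∧ not P)) ∧ P) = min(1, 0.5) = 0.5
not P: Gödel ¬ of 0.5 = 0 (operand ≠ 0)
(not P ∨ R) = max(0, 0.7) = 0.7
(((not P ∨ not (R ∧ not P)) ∧ P) → (not P ∨ R)): 0.5 ≤ 0.7, so result = 1
(Q ∨ P) = max(0.1, 0.5) = 0.5
((Q ∨ P) ∧ S) = min(0.5, 0.6) = 0.5
not Q: Gödel ¬ of 0.1 = 0 (operand ≠ 0)
(((Q ∨ P) ∧ S) → not Q): 0.5 > 0, so result = 0
not (((Q ∨ P) ∧ S) → not Q): Gödel ¬ of 0 = 1 (operand is 0)
((((not P ∨ not (R ∧ not P)) ∧ P) → (not P ∨ R)) → not (((Q ∨ P) ∧ S) → not Q)): 1 ≤ 1, so result = 1

1.00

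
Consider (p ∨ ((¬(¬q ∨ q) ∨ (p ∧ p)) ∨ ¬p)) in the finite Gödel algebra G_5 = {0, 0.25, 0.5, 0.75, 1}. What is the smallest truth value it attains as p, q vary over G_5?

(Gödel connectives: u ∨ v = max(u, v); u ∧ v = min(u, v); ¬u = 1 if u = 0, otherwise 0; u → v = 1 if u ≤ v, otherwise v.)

0.25

The minimum is attained at p = 0.25, q = 0:
  ¬q: Gödel ¬ of 0 = 1 (operand is 0)
  (¬q ∨ q) = max(1, 0) = 1
  ¬(¬q ∨ q): Gödel ¬ of 1 = 0 (operand ≠ 0)
  (p ∧ p) = min(0.25, 0.25) = 0.25
  (¬(¬q ∨ q) ∨ (p ∧ p)) = max(0, 0.25) = 0.25
  ¬p: Gödel ¬ of 0.25 = 0 (operand ≠ 0)
  ((¬(¬q ∨ q) ∨ (p ∧ p)) ∨ ¬p) = max(0.25, 0) = 0.25
  (p ∨ ((¬(¬q ∨ q) ∨ (p ∧ p)) ∨ ¬p)) = max(0.25, 0.25) = 0.25
Checking all 25 assignments confirms none give a value below 0.25.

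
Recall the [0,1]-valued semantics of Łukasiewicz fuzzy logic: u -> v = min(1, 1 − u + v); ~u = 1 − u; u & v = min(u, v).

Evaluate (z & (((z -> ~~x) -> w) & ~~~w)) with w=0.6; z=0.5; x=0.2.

0.40

~x: Łukasiewicz ¬ gives 1 − 0.2 = 0.8
~~x: Łukasiewicz ¬ gives 1 − 0.8 = 0.2
(z -> ~~x): min(1, 1 − 0.5 + 0.2) = 0.7
((z -> ~~x) -> w): min(1, 1 − 0.7 + 0.6) = 0.9
~w: Łukasiewicz ¬ gives 1 − 0.6 = 0.4
~~w: Łukasiewicz ¬ gives 1 − 0.4 = 0.6
~~~w: Łukasiewicz ¬ gives 1 − 0.6 = 0.4
(((z -> ~~x) -> w) & ~~~w) = min(0.9, 0.4) = 0.4
(z & (((z -> ~~x) -> w) & ~~~w)) = min(0.5, 0.4) = 0.4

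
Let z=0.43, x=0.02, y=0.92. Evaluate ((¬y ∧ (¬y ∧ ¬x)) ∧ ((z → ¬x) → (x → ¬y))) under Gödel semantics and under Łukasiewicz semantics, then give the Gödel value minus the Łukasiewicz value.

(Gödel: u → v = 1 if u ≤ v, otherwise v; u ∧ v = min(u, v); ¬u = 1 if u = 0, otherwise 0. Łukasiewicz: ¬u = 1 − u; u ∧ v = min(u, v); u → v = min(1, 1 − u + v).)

Gödel evaluation:
  ¬y: Gödel ¬ of 0.92 = 0 (operand ≠ 0)
  ¬y: Gödel ¬ of 0.92 = 0 (operand ≠ 0)
  ¬x: Gödel ¬ of 0.02 = 0 (operand ≠ 0)
  (¬y ∧ ¬x) = min(0, 0) = 0
  (¬y ∧ (¬y ∧ ¬x)) = min(0, 0) = 0
  ¬x: Gödel ¬ of 0.02 = 0 (operand ≠ 0)
  (z → ¬x): 0.43 > 0, so result = 0
  ¬y: Gödel ¬ of 0.92 = 0 (operand ≠ 0)
  (x → ¬y): 0.02 > 0, so result = 0
  ((z → ¬x) → (x → ¬y)): 0 ≤ 0, so result = 1
  ((¬y ∧ (¬y ∧ ¬x)) ∧ ((z → ¬x) → (x → ¬y))) = min(0, 1) = 0
  Gödel value = 0
Łukasiewicz evaluation:
  ¬y: Łukasiewicz ¬ gives 1 − 0.92 = 0.08
  ¬y: Łukasiewicz ¬ gives 1 − 0.92 = 0.08
  ¬x: Łukasiewicz ¬ gives 1 − 0.02 = 0.98
  (¬y ∧ ¬x) = min(0.08, 0.98) = 0.08
  (¬y ∧ (¬y ∧ ¬x)) = min(0.08, 0.08) = 0.08
  ¬x: Łukasiewicz ¬ gives 1 − 0.02 = 0.98
  (z → ¬x): min(1, 1 − 0.43 + 0.98) = 1
  ¬y: Łukasiewicz ¬ gives 1 − 0.92 = 0.08
  (x → ¬y): min(1, 1 − 0.02 + 0.08) = 1
  ((z → ¬x) → (x → ¬y)): min(1, 1 − 1 + 1) = 1
  ((¬y ∧ (¬y ∧ ¬x)) ∧ ((z → ¬x) → (x → ¬y))) = min(0.08, 1) = 0.08
  Łukasiewicz value = 0.08
Difference: 0 − 0.08 = -0.08

-0.08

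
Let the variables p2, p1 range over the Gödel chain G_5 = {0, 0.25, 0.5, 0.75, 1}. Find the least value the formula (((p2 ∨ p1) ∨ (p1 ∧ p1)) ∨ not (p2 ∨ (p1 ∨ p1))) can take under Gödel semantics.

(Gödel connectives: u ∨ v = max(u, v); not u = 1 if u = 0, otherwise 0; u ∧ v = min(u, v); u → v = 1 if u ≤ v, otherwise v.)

0.25

The minimum is attained at p2 = 0, p1 = 0.25:
  (p2 ∨ p1) = max(0, 0.25) = 0.25
  (p1 ∧ p1) = min(0.25, 0.25) = 0.25
  ((p2 ∨ p1) ∨ (p1 ∧ p1)) = max(0.25, 0.25) = 0.25
  (p1 ∨ p1) = max(0.25, 0.25) = 0.25
  (p2 ∨ (p1 ∨ p1)) = max(0, 0.25) = 0.25
  not (p2 ∨ (p1 ∨ p1)): Gödel ¬ of 0.25 = 0 (operand ≠ 0)
  (((p2 ∨ p1) ∨ (p1 ∧ p1)) ∨ not (p2 ∨ (p1 ∨ p1))) = max(0.25, 0) = 0.25
Checking all 25 assignments confirms none give a value below 0.25.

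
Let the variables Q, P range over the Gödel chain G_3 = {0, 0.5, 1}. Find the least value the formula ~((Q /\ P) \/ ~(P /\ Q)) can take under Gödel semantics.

0.00

The minimum is attained at Q = 0, P = 0:
  (Q /\ P) = min(0, 0) = 0
  (P /\ Q) = min(0, 0) = 0
  ~(P /\ Q): Gödel ¬ of 0 = 1 (operand is 0)
  ((Q /\ P) \/ ~(P /\ Q)) = max(0, 1) = 1
  ~((Q /\ P) \/ ~(P /\ Q)): Gödel ¬ of 1 = 0 (operand ≠ 0)
Checking all 9 assignments confirms none give a value below 0.00.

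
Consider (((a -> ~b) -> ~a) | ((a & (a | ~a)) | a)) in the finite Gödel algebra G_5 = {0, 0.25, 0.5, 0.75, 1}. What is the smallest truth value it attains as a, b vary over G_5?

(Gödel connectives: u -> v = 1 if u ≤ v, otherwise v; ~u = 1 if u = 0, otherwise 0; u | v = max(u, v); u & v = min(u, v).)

0.25

The minimum is attained at a = 0.25, b = 0:
  ~b: Gödel ¬ of 0 = 1 (operand is 0)
  (a -> ~b): 0.25 ≤ 1, so result = 1
  ~a: Gödel ¬ of 0.25 = 0 (operand ≠ 0)
  ((a -> ~b) -> ~a): 1 > 0, so result = 0
  ~a: Gödel ¬ of 0.25 = 0 (operand ≠ 0)
  (a | ~a) = max(0.25, 0) = 0.25
  (a & (a | ~a)) = min(0.25, 0.25) = 0.25
  ((a & (a | ~a)) | a) = max(0.25, 0.25) = 0.25
  (((a -> ~b) -> ~a) | ((a & (a | ~a)) | a)) = max(0, 0.25) = 0.25
Checking all 25 assignments confirms none give a value below 0.25.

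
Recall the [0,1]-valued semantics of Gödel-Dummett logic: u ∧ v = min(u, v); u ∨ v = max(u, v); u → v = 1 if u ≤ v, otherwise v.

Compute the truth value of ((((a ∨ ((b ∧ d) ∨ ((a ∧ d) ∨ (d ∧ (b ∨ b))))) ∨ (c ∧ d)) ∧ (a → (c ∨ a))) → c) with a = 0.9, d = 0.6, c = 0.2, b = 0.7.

0.20

(b ∧ d) = min(0.7, 0.6) = 0.6
(a ∧ d) = min(0.9, 0.6) = 0.6
(b ∨ b) = max(0.7, 0.7) = 0.7
(d ∧ (b ∨ b)) = min(0.6, 0.7) = 0.6
((a ∧ d) ∨ (d ∧ (b ∨ b))) = max(0.6, 0.6) = 0.6
((b ∧ d) ∨ ((a ∧ d) ∨ (d ∧ (b ∨ b)))) = max(0.6, 0.6) = 0.6
(a ∨ ((b ∧ d) ∨ ((a ∧ d) ∨ (d ∧ (b ∨ b))))) = max(0.9, 0.6) = 0.9
(c ∧ d) = min(0.2, 0.6) = 0.2
((a ∨ ((b ∧ d) ∨ ((a ∧ d) ∨ (d ∧ (b ∨ b))))) ∨ (c ∧ d)) = max(0.9, 0.2) = 0.9
(c ∨ a) = max(0.2, 0.9) = 0.9
(a → (c ∨ a)): 0.9 ≤ 0.9, so result = 1
(((a ∨ ((b ∧ d) ∨ ((a ∧ d) ∨ (d ∧ (b ∨ b))))) ∨ (c ∧ d)) ∧ (a → (c ∨ a))) = min(0.9, 1) = 0.9
((((a ∨ ((b ∧ d) ∨ ((a ∧ d) ∨ (d ∧ (b ∨ b))))) ∨ (c ∧ d)) ∧ (a → (c ∨ a))) → c): 0.9 > 0.2, so result = 0.2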